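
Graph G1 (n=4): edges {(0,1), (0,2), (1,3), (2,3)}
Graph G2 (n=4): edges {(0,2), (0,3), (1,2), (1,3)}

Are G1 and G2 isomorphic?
Yes, isomorphic

The graphs are isomorphic.
One valid mapping φ: V(G1) → V(G2): 0→3, 1→0, 2→1, 3→2

Verify φ preserves adjacency — for each edge of G1, its image is an edge of G2:
  (0,1) → (φ(0),φ(1)) = (0,3) ∈ E(G2) ✓
  (0,2) → (φ(0),φ(2)) = (1,3) ∈ E(G2) ✓
  (1,3) → (φ(1),φ(3)) = (0,2) ∈ E(G2) ✓
  (2,3) → (φ(2),φ(3)) = (1,2) ∈ E(G2) ✓
All 4 edges of G1 map to edges of G2, and |E(G1)| = |E(G2)| = 4, so φ is a bijection on edges as well as vertices. Hence G1 ≅ G2.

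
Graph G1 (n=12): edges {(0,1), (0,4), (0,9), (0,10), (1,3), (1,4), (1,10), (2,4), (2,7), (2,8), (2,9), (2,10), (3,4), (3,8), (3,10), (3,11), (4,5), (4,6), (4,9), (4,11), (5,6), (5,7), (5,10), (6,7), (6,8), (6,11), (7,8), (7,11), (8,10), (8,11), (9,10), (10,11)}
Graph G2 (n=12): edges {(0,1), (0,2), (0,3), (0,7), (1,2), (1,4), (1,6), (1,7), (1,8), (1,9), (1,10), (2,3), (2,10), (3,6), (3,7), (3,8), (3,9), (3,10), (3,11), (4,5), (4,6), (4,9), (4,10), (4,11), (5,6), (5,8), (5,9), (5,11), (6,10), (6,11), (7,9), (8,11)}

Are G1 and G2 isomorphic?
Yes, isomorphic

The graphs are isomorphic.
One valid mapping φ: V(G1) → V(G2): 0→0, 1→2, 2→9, 3→10, 4→3, 5→8, 6→11, 7→5, 8→4, 9→7, 10→1, 11→6

Verify φ preserves adjacency — for each edge of G1, its image is an edge of G2:
  (0,1) → (φ(0),φ(1)) = (0,2) ∈ E(G2) ✓
  (0,4) → (φ(0),φ(4)) = (0,3) ∈ E(G2) ✓
  (0,9) → (φ(0),φ(9)) = (0,7) ∈ E(G2) ✓
  (0,10) → (φ(0),φ(10)) = (0,1) ∈ E(G2) ✓
  (1,3) → (φ(1),φ(3)) = (2,10) ∈ E(G2) ✓
  (1,4) → (φ(1),φ(4)) = (2,3) ∈ E(G2) ✓
  (1,10) → (φ(1),φ(10)) = (1,2) ∈ E(G2) ✓
  (2,4) → (φ(2),φ(4)) = (3,9) ∈ E(G2) ✓
  (2,7) → (φ(2),φ(7)) = (5,9) ∈ E(G2) ✓
  (2,8) → (φ(2),φ(8)) = (4,9) ∈ E(G2) ✓
  (2,9) → (φ(2),φ(9)) = (7,9) ∈ E(G2) ✓
  (2,10) → (φ(2),φ(10)) = (1,9) ∈ E(G2) ✓
  (3,4) → (φ(3),φ(4)) = (3,10) ∈ E(G2) ✓
  (3,8) → (φ(3),φ(8)) = (4,10) ∈ E(G2) ✓
  (3,10) → (φ(3),φ(10)) = (1,10) ∈ E(G2) ✓
  (3,11) → (φ(3),φ(11)) = (6,10) ∈ E(G2) ✓
  (4,5) → (φ(4),φ(5)) = (3,8) ∈ E(G2) ✓
  (4,6) → (φ(4),φ(6)) = (3,11) ∈ E(G2) ✓
  (4,9) → (φ(4),φ(9)) = (3,7) ∈ E(G2) ✓
  (4,11) → (φ(4),φ(11)) = (3,6) ∈ E(G2) ✓
  (5,6) → (φ(5),φ(6)) = (8,11) ∈ E(G2) ✓
  (5,7) → (φ(5),φ(7)) = (5,8) ∈ E(G2) ✓
  (5,10) → (φ(5),φ(10)) = (1,8) ∈ E(G2) ✓
  (6,7) → (φ(6),φ(7)) = (5,11) ∈ E(G2) ✓
  (6,8) → (φ(6),φ(8)) = (4,11) ∈ E(G2) ✓
  (6,11) → (φ(6),φ(11)) = (6,11) ∈ E(G2) ✓
  (7,8) → (φ(7),φ(8)) = (4,5) ∈ E(G2) ✓
  (7,11) → (φ(7),φ(11)) = (5,6) ∈ E(G2) ✓
  (8,10) → (φ(8),φ(10)) = (1,4) ∈ E(G2) ✓
  (8,11) → (φ(8),φ(11)) = (4,6) ∈ E(G2) ✓
  (9,10) → (φ(9),φ(10)) = (1,7) ∈ E(G2) ✓
  (10,11) → (φ(10),φ(11)) = (1,6) ∈ E(G2) ✓
All 32 edges of G1 map to edges of G2, and |E(G1)| = |E(G2)| = 32, so φ is a bijection on edges as well as vertices. Hence G1 ≅ G2.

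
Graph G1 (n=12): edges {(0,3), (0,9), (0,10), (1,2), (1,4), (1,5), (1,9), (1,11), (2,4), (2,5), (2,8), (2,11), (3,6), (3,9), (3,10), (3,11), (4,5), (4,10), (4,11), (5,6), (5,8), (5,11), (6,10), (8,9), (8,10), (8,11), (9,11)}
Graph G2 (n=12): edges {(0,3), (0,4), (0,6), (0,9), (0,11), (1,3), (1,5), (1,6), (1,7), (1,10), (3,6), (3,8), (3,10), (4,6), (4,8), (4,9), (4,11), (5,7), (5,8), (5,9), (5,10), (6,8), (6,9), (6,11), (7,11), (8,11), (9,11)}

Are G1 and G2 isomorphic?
Yes, isomorphic

The graphs are isomorphic.
One valid mapping φ: V(G1) → V(G2): 0→10, 1→0, 2→4, 3→1, 4→9, 5→11, 6→7, 7→2, 8→8, 9→3, 10→5, 11→6

Verify φ preserves adjacency — for each edge of G1, its image is an edge of G2:
  (0,3) → (φ(0),φ(3)) = (1,10) ∈ E(G2) ✓
  (0,9) → (φ(0),φ(9)) = (3,10) ∈ E(G2) ✓
  (0,10) → (φ(0),φ(10)) = (5,10) ∈ E(G2) ✓
  (1,2) → (φ(1),φ(2)) = (0,4) ∈ E(G2) ✓
  (1,4) → (φ(1),φ(4)) = (0,9) ∈ E(G2) ✓
  (1,5) → (φ(1),φ(5)) = (0,11) ∈ E(G2) ✓
  (1,9) → (φ(1),φ(9)) = (0,3) ∈ E(G2) ✓
  (1,11) → (φ(1),φ(11)) = (0,6) ∈ E(G2) ✓
  (2,4) → (φ(2),φ(4)) = (4,9) ∈ E(G2) ✓
  (2,5) → (φ(2),φ(5)) = (4,11) ∈ E(G2) ✓
  (2,8) → (φ(2),φ(8)) = (4,8) ∈ E(G2) ✓
  (2,11) → (φ(2),φ(11)) = (4,6) ∈ E(G2) ✓
  (3,6) → (φ(3),φ(6)) = (1,7) ∈ E(G2) ✓
  (3,9) → (φ(3),φ(9)) = (1,3) ∈ E(G2) ✓
  (3,10) → (φ(3),φ(10)) = (1,5) ∈ E(G2) ✓
  (3,11) → (φ(3),φ(11)) = (1,6) ∈ E(G2) ✓
  (4,5) → (φ(4),φ(5)) = (9,11) ∈ E(G2) ✓
  (4,10) → (φ(4),φ(10)) = (5,9) ∈ E(G2) ✓
  (4,11) → (φ(4),φ(11)) = (6,9) ∈ E(G2) ✓
  (5,6) → (φ(5),φ(6)) = (7,11) ∈ E(G2) ✓
  (5,8) → (φ(5),φ(8)) = (8,11) ∈ E(G2) ✓
  (5,11) → (φ(5),φ(11)) = (6,11) ∈ E(G2) ✓
  (6,10) → (φ(6),φ(10)) = (5,7) ∈ E(G2) ✓
  (8,9) → (φ(8),φ(9)) = (3,8) ∈ E(G2) ✓
  (8,10) → (φ(8),φ(10)) = (5,8) ∈ E(G2) ✓
  (8,11) → (φ(8),φ(11)) = (6,8) ∈ E(G2) ✓
  (9,11) → (φ(9),φ(11)) = (3,6) ∈ E(G2) ✓
All 27 edges of G1 map to edges of G2, and |E(G1)| = |E(G2)| = 27, so φ is a bijection on edges as well as vertices. Hence G1 ≅ G2.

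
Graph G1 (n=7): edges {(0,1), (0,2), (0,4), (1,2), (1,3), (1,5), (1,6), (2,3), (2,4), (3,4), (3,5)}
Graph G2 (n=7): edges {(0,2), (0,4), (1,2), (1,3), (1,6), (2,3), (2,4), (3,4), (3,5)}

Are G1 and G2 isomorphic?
No, not isomorphic

The graphs are NOT isomorphic.

Counting edges: G1 has 11 edge(s); G2 has 9 edge(s).
Edge count is an isomorphism invariant (a bijection on vertices induces a bijection on edges), so differing edge counts rule out isomorphism.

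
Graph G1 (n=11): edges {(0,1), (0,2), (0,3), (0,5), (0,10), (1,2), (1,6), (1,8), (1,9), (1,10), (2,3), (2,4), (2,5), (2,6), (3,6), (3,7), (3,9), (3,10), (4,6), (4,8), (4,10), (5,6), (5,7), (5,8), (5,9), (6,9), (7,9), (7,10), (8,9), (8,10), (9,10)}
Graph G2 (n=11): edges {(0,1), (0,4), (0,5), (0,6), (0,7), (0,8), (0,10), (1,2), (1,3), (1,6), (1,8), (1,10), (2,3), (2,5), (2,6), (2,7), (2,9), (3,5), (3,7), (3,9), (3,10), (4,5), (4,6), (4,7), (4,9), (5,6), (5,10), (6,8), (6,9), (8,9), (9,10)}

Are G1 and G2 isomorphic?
Yes, isomorphic

The graphs are isomorphic.
One valid mapping φ: V(G1) → V(G2): 0→10, 1→5, 2→3, 3→1, 4→7, 5→9, 6→2, 7→8, 8→4, 9→6, 10→0

Verify φ preserves adjacency — for each edge of G1, its image is an edge of G2:
  (0,1) → (φ(0),φ(1)) = (5,10) ∈ E(G2) ✓
  (0,2) → (φ(0),φ(2)) = (3,10) ∈ E(G2) ✓
  (0,3) → (φ(0),φ(3)) = (1,10) ∈ E(G2) ✓
  (0,5) → (φ(0),φ(5)) = (9,10) ∈ E(G2) ✓
  (0,10) → (φ(0),φ(10)) = (0,10) ∈ E(G2) ✓
  (1,2) → (φ(1),φ(2)) = (3,5) ∈ E(G2) ✓
  (1,6) → (φ(1),φ(6)) = (2,5) ∈ E(G2) ✓
  (1,8) → (φ(1),φ(8)) = (4,5) ∈ E(G2) ✓
  (1,9) → (φ(1),φ(9)) = (5,6) ∈ E(G2) ✓
  (1,10) → (φ(1),φ(10)) = (0,5) ∈ E(G2) ✓
  (2,3) → (φ(2),φ(3)) = (1,3) ∈ E(G2) ✓
  (2,4) → (φ(2),φ(4)) = (3,7) ∈ E(G2) ✓
  (2,5) → (φ(2),φ(5)) = (3,9) ∈ E(G2) ✓
  (2,6) → (φ(2),φ(6)) = (2,3) ∈ E(G2) ✓
  (3,6) → (φ(3),φ(6)) = (1,2) ∈ E(G2) ✓
  (3,7) → (φ(3),φ(7)) = (1,8) ∈ E(G2) ✓
  (3,9) → (φ(3),φ(9)) = (1,6) ∈ E(G2) ✓
  (3,10) → (φ(3),φ(10)) = (0,1) ∈ E(G2) ✓
  (4,6) → (φ(4),φ(6)) = (2,7) ∈ E(G2) ✓
  (4,8) → (φ(4),φ(8)) = (4,7) ∈ E(G2) ✓
  (4,10) → (φ(4),φ(10)) = (0,7) ∈ E(G2) ✓
  (5,6) → (φ(5),φ(6)) = (2,9) ∈ E(G2) ✓
  (5,7) → (φ(5),φ(7)) = (8,9) ∈ E(G2) ✓
  (5,8) → (φ(5),φ(8)) = (4,9) ∈ E(G2) ✓
  (5,9) → (φ(5),φ(9)) = (6,9) ∈ E(G2) ✓
  (6,9) → (φ(6),φ(9)) = (2,6) ∈ E(G2) ✓
  (7,9) → (φ(7),φ(9)) = (6,8) ∈ E(G2) ✓
  (7,10) → (φ(7),φ(10)) = (0,8) ∈ E(G2) ✓
  (8,9) → (φ(8),φ(9)) = (4,6) ∈ E(G2) ✓
  (8,10) → (φ(8),φ(10)) = (0,4) ∈ E(G2) ✓
  (9,10) → (φ(9),φ(10)) = (0,6) ∈ E(G2) ✓
All 31 edges of G1 map to edges of G2, and |E(G1)| = |E(G2)| = 31, so φ is a bijection on edges as well as vertices. Hence G1 ≅ G2.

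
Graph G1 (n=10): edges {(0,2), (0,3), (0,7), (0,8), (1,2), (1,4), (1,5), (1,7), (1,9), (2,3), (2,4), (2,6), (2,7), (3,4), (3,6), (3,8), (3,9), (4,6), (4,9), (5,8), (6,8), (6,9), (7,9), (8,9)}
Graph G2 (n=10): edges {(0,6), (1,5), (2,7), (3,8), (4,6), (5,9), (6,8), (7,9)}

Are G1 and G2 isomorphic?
No, not isomorphic

The graphs are NOT isomorphic.

Connected components of G1: 1 component(s) with vertex sets [[0, 1, 2, 3, 4, 5, 6, 7, 8, 9]], sizes [10].
Connected components of G2: 2 component(s) with vertex sets [[0, 3, 4, 6, 8], [1, 2, 5, 7, 9]], sizes [5, 5].
The number of connected components (and the multiset of component sizes) is an isomorphism invariant — an isomorphism maps each component of G1 bijectively onto a component of G2. Since G1 has 1 component(s) and G2 has 2, they cannot be isomorphic.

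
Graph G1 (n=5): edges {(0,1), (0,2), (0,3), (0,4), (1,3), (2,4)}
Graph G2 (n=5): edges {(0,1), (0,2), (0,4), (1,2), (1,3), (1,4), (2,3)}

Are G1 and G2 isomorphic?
No, not isomorphic

The graphs are NOT isomorphic.

Counting triangles (3-cliques): G1 has 2, G2 has 3.
Triangle count is an isomorphism invariant, so differing triangle counts rule out isomorphism.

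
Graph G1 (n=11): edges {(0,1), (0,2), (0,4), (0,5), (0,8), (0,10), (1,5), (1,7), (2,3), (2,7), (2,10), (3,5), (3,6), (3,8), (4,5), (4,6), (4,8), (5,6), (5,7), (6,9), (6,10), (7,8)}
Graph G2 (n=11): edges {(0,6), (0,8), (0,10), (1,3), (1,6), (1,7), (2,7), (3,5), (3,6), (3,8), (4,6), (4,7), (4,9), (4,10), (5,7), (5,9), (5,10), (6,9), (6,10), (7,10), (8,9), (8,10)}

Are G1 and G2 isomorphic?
Yes, isomorphic

The graphs are isomorphic.
One valid mapping φ: V(G1) → V(G2): 0→6, 1→0, 2→3, 3→5, 4→4, 5→10, 6→7, 7→8, 8→9, 9→2, 10→1

Verify φ preserves adjacency — for each edge of G1, its image is an edge of G2:
  (0,1) → (φ(0),φ(1)) = (0,6) ∈ E(G2) ✓
  (0,2) → (φ(0),φ(2)) = (3,6) ∈ E(G2) ✓
  (0,4) → (φ(0),φ(4)) = (4,6) ∈ E(G2) ✓
  (0,5) → (φ(0),φ(5)) = (6,10) ∈ E(G2) ✓
  (0,8) → (φ(0),φ(8)) = (6,9) ∈ E(G2) ✓
  (0,10) → (φ(0),φ(10)) = (1,6) ∈ E(G2) ✓
  (1,5) → (φ(1),φ(5)) = (0,10) ∈ E(G2) ✓
  (1,7) → (φ(1),φ(7)) = (0,8) ∈ E(G2) ✓
  (2,3) → (φ(2),φ(3)) = (3,5) ∈ E(G2) ✓
  (2,7) → (φ(2),φ(7)) = (3,8) ∈ E(G2) ✓
  (2,10) → (φ(2),φ(10)) = (1,3) ∈ E(G2) ✓
  (3,5) → (φ(3),φ(5)) = (5,10) ∈ E(G2) ✓
  (3,6) → (φ(3),φ(6)) = (5,7) ∈ E(G2) ✓
  (3,8) → (φ(3),φ(8)) = (5,9) ∈ E(G2) ✓
  (4,5) → (φ(4),φ(5)) = (4,10) ∈ E(G2) ✓
  (4,6) → (φ(4),φ(6)) = (4,7) ∈ E(G2) ✓
  (4,8) → (φ(4),φ(8)) = (4,9) ∈ E(G2) ✓
  (5,6) → (φ(5),φ(6)) = (7,10) ∈ E(G2) ✓
  (5,7) → (φ(5),φ(7)) = (8,10) ∈ E(G2) ✓
  (6,9) → (φ(6),φ(9)) = (2,7) ∈ E(G2) ✓
  (6,10) → (φ(6),φ(10)) = (1,7) ∈ E(G2) ✓
  (7,8) → (φ(7),φ(8)) = (8,9) ∈ E(G2) ✓
All 22 edges of G1 map to edges of G2, and |E(G1)| = |E(G2)| = 22, so φ is a bijection on edges as well as vertices. Hence G1 ≅ G2.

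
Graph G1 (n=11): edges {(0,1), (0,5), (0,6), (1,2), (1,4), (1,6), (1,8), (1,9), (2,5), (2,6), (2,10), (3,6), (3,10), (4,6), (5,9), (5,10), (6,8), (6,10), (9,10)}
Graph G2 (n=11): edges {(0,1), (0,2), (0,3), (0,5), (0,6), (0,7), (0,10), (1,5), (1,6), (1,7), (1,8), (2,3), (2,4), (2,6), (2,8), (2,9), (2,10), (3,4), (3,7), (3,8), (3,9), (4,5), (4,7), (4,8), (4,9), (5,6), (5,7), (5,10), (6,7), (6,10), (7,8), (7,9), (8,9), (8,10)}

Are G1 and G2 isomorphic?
No, not isomorphic

The graphs are NOT isomorphic.

Counting triangles (3-cliques): G1 has 8, G2 has 37.
Triangle count is an isomorphism invariant, so differing triangle counts rule out isomorphism.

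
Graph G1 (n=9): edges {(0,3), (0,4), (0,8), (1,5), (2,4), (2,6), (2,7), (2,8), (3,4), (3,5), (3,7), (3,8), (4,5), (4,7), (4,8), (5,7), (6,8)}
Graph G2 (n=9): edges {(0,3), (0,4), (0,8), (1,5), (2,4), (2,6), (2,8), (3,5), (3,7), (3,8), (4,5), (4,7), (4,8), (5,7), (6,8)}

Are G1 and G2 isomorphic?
No, not isomorphic

The graphs are NOT isomorphic.

Counting edges: G1 has 17 edge(s); G2 has 15 edge(s).
Edge count is an isomorphism invariant (a bijection on vertices induces a bijection on edges), so differing edge counts rule out isomorphism.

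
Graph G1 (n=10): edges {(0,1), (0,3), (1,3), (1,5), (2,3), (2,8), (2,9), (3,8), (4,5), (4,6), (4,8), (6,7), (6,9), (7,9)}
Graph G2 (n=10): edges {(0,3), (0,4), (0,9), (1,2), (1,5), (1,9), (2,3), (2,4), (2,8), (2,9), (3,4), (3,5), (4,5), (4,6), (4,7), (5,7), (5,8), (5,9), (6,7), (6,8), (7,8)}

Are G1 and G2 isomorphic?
No, not isomorphic

The graphs are NOT isomorphic.

Counting triangles (3-cliques): G1 has 3, G2 has 9.
Triangle count is an isomorphism invariant, so differing triangle counts rule out isomorphism.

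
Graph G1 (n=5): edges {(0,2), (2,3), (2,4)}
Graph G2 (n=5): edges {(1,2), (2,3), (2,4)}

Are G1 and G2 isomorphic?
Yes, isomorphic

The graphs are isomorphic.
One valid mapping φ: V(G1) → V(G2): 0→1, 1→0, 2→2, 3→4, 4→3

Verify φ preserves adjacency — for each edge of G1, its image is an edge of G2:
  (0,2) → (φ(0),φ(2)) = (1,2) ∈ E(G2) ✓
  (2,3) → (φ(2),φ(3)) = (2,4) ∈ E(G2) ✓
  (2,4) → (φ(2),φ(4)) = (2,3) ∈ E(G2) ✓
All 3 edges of G1 map to edges of G2, and |E(G1)| = |E(G2)| = 3, so φ is a bijection on edges as well as vertices. Hence G1 ≅ G2.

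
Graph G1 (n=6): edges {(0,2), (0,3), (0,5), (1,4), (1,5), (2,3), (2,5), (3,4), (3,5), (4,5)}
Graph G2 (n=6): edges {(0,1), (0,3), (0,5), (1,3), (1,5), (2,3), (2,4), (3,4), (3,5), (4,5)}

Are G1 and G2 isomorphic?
Yes, isomorphic

The graphs are isomorphic.
One valid mapping φ: V(G1) → V(G2): 0→1, 1→2, 2→0, 3→5, 4→4, 5→3

Verify φ preserves adjacency — for each edge of G1, its image is an edge of G2:
  (0,2) → (φ(0),φ(2)) = (0,1) ∈ E(G2) ✓
  (0,3) → (φ(0),φ(3)) = (1,5) ∈ E(G2) ✓
  (0,5) → (φ(0),φ(5)) = (1,3) ∈ E(G2) ✓
  (1,4) → (φ(1),φ(4)) = (2,4) ∈ E(G2) ✓
  (1,5) → (φ(1),φ(5)) = (2,3) ∈ E(G2) ✓
  (2,3) → (φ(2),φ(3)) = (0,5) ∈ E(G2) ✓
  (2,5) → (φ(2),φ(5)) = (0,3) ∈ E(G2) ✓
  (3,4) → (φ(3),φ(4)) = (4,5) ∈ E(G2) ✓
  (3,5) → (φ(3),φ(5)) = (3,5) ∈ E(G2) ✓
  (4,5) → (φ(4),φ(5)) = (3,4) ∈ E(G2) ✓
All 10 edges of G1 map to edges of G2, and |E(G1)| = |E(G2)| = 10, so φ is a bijection on edges as well as vertices. Hence G1 ≅ G2.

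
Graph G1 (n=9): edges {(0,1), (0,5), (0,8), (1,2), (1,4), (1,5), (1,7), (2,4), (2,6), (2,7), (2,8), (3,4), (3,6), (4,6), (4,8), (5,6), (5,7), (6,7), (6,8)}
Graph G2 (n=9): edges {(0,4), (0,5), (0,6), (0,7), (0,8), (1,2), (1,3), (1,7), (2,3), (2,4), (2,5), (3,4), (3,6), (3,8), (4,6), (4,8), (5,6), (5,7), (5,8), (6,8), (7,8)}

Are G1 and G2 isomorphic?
No, not isomorphic

The graphs are NOT isomorphic.

Counting triangles (3-cliques): G1 has 11, G2 has 15.
Triangle count is an isomorphism invariant, so differing triangle counts rule out isomorphism.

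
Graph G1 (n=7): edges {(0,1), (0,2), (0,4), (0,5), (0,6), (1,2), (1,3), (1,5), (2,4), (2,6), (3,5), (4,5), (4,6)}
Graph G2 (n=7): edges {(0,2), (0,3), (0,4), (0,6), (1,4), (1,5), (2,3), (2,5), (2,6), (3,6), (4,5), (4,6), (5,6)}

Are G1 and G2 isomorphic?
Yes, isomorphic

The graphs are isomorphic.
One valid mapping φ: V(G1) → V(G2): 0→6, 1→5, 2→2, 3→1, 4→0, 5→4, 6→3

Verify φ preserves adjacency — for each edge of G1, its image is an edge of G2:
  (0,1) → (φ(0),φ(1)) = (5,6) ∈ E(G2) ✓
  (0,2) → (φ(0),φ(2)) = (2,6) ∈ E(G2) ✓
  (0,4) → (φ(0),φ(4)) = (0,6) ∈ E(G2) ✓
  (0,5) → (φ(0),φ(5)) = (4,6) ∈ E(G2) ✓
  (0,6) → (φ(0),φ(6)) = (3,6) ∈ E(G2) ✓
  (1,2) → (φ(1),φ(2)) = (2,5) ∈ E(G2) ✓
  (1,3) → (φ(1),φ(3)) = (1,5) ∈ E(G2) ✓
  (1,5) → (φ(1),φ(5)) = (4,5) ∈ E(G2) ✓
  (2,4) → (φ(2),φ(4)) = (0,2) ∈ E(G2) ✓
  (2,6) → (φ(2),φ(6)) = (2,3) ∈ E(G2) ✓
  (3,5) → (φ(3),φ(5)) = (1,4) ∈ E(G2) ✓
  (4,5) → (φ(4),φ(5)) = (0,4) ∈ E(G2) ✓
  (4,6) → (φ(4),φ(6)) = (0,3) ∈ E(G2) ✓
All 13 edges of G1 map to edges of G2, and |E(G1)| = |E(G2)| = 13, so φ is a bijection on edges as well as vertices. Hence G1 ≅ G2.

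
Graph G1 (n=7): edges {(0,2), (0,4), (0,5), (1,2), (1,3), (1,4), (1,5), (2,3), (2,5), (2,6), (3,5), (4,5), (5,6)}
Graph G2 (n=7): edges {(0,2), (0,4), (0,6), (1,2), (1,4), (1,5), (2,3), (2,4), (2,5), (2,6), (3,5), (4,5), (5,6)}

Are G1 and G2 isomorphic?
Yes, isomorphic

The graphs are isomorphic.
One valid mapping φ: V(G1) → V(G2): 0→6, 1→4, 2→5, 3→1, 4→0, 5→2, 6→3

Verify φ preserves adjacency — for each edge of G1, its image is an edge of G2:
  (0,2) → (φ(0),φ(2)) = (5,6) ∈ E(G2) ✓
  (0,4) → (φ(0),φ(4)) = (0,6) ∈ E(G2) ✓
  (0,5) → (φ(0),φ(5)) = (2,6) ∈ E(G2) ✓
  (1,2) → (φ(1),φ(2)) = (4,5) ∈ E(G2) ✓
  (1,3) → (φ(1),φ(3)) = (1,4) ∈ E(G2) ✓
  (1,4) → (φ(1),φ(4)) = (0,4) ∈ E(G2) ✓
  (1,5) → (φ(1),φ(5)) = (2,4) ∈ E(G2) ✓
  (2,3) → (φ(2),φ(3)) = (1,5) ∈ E(G2) ✓
  (2,5) → (φ(2),φ(5)) = (2,5) ∈ E(G2) ✓
  (2,6) → (φ(2),φ(6)) = (3,5) ∈ E(G2) ✓
  (3,5) → (φ(3),φ(5)) = (1,2) ∈ E(G2) ✓
  (4,5) → (φ(4),φ(5)) = (0,2) ∈ E(G2) ✓
  (5,6) → (φ(5),φ(6)) = (2,3) ∈ E(G2) ✓
All 13 edges of G1 map to edges of G2, and |E(G1)| = |E(G2)| = 13, so φ is a bijection on edges as well as vertices. Hence G1 ≅ G2.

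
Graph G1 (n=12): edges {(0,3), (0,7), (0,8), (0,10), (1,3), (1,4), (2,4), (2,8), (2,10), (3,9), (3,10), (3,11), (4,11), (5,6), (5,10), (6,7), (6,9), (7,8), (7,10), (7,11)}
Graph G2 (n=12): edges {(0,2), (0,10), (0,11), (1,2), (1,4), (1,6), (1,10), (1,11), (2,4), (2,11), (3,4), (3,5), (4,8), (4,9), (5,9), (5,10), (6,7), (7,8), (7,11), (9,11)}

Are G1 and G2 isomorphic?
Yes, isomorphic

The graphs are isomorphic.
One valid mapping φ: V(G1) → V(G2): 0→2, 1→3, 2→10, 3→4, 4→5, 5→6, 6→7, 7→11, 8→0, 9→8, 10→1, 11→9

Verify φ preserves adjacency — for each edge of G1, its image is an edge of G2:
  (0,3) → (φ(0),φ(3)) = (2,4) ∈ E(G2) ✓
  (0,7) → (φ(0),φ(7)) = (2,11) ∈ E(G2) ✓
  (0,8) → (φ(0),φ(8)) = (0,2) ∈ E(G2) ✓
  (0,10) → (φ(0),φ(10)) = (1,2) ∈ E(G2) ✓
  (1,3) → (φ(1),φ(3)) = (3,4) ∈ E(G2) ✓
  (1,4) → (φ(1),φ(4)) = (3,5) ∈ E(G2) ✓
  (2,4) → (φ(2),φ(4)) = (5,10) ∈ E(G2) ✓
  (2,8) → (φ(2),φ(8)) = (0,10) ∈ E(G2) ✓
  (2,10) → (φ(2),φ(10)) = (1,10) ∈ E(G2) ✓
  (3,9) → (φ(3),φ(9)) = (4,8) ∈ E(G2) ✓
  (3,10) → (φ(3),φ(10)) = (1,4) ∈ E(G2) ✓
  (3,11) → (φ(3),φ(11)) = (4,9) ∈ E(G2) ✓
  (4,11) → (φ(4),φ(11)) = (5,9) ∈ E(G2) ✓
  (5,6) → (φ(5),φ(6)) = (6,7) ∈ E(G2) ✓
  (5,10) → (φ(5),φ(10)) = (1,6) ∈ E(G2) ✓
  (6,7) → (φ(6),φ(7)) = (7,11) ∈ E(G2) ✓
  (6,9) → (φ(6),φ(9)) = (7,8) ∈ E(G2) ✓
  (7,8) → (φ(7),φ(8)) = (0,11) ∈ E(G2) ✓
  (7,10) → (φ(7),φ(10)) = (1,11) ∈ E(G2) ✓
  (7,11) → (φ(7),φ(11)) = (9,11) ∈ E(G2) ✓
All 20 edges of G1 map to edges of G2, and |E(G1)| = |E(G2)| = 20, so φ is a bijection on edges as well as vertices. Hence G1 ≅ G2.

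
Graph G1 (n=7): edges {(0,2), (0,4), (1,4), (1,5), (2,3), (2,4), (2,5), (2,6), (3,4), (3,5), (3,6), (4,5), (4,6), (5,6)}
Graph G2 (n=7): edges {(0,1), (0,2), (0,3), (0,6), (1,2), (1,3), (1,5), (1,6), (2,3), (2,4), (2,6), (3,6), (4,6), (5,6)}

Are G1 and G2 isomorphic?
Yes, isomorphic

The graphs are isomorphic.
One valid mapping φ: V(G1) → V(G2): 0→4, 1→5, 2→2, 3→0, 4→6, 5→1, 6→3

Verify φ preserves adjacency — for each edge of G1, its image is an edge of G2:
  (0,2) → (φ(0),φ(2)) = (2,4) ∈ E(G2) ✓
  (0,4) → (φ(0),φ(4)) = (4,6) ∈ E(G2) ✓
  (1,4) → (φ(1),φ(4)) = (5,6) ∈ E(G2) ✓
  (1,5) → (φ(1),φ(5)) = (1,5) ∈ E(G2) ✓
  (2,3) → (φ(2),φ(3)) = (0,2) ∈ E(G2) ✓
  (2,4) → (φ(2),φ(4)) = (2,6) ∈ E(G2) ✓
  (2,5) → (φ(2),φ(5)) = (1,2) ∈ E(G2) ✓
  (2,6) → (φ(2),φ(6)) = (2,3) ∈ E(G2) ✓
  (3,4) → (φ(3),φ(4)) = (0,6) ∈ E(G2) ✓
  (3,5) → (φ(3),φ(5)) = (0,1) ∈ E(G2) ✓
  (3,6) → (φ(3),φ(6)) = (0,3) ∈ E(G2) ✓
  (4,5) → (φ(4),φ(5)) = (1,6) ∈ E(G2) ✓
  (4,6) → (φ(4),φ(6)) = (3,6) ∈ E(G2) ✓
  (5,6) → (φ(5),φ(6)) = (1,3) ∈ E(G2) ✓
All 14 edges of G1 map to edges of G2, and |E(G1)| = |E(G2)| = 14, so φ is a bijection on edges as well as vertices. Hence G1 ≅ G2.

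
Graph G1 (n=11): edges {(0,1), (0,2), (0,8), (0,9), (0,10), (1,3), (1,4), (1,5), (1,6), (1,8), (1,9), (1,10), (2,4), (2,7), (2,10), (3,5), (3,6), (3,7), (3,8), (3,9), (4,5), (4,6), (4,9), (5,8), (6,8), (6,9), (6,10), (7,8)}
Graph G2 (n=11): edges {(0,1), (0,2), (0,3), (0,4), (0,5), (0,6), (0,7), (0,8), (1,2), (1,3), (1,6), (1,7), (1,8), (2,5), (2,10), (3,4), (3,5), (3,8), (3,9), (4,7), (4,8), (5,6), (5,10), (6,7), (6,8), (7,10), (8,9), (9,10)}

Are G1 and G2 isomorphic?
Yes, isomorphic

The graphs are isomorphic.
One valid mapping φ: V(G1) → V(G2): 0→5, 1→0, 2→10, 3→8, 4→7, 5→4, 6→1, 7→9, 8→3, 9→6, 10→2

Verify φ preserves adjacency — for each edge of G1, its image is an edge of G2:
  (0,1) → (φ(0),φ(1)) = (0,5) ∈ E(G2) ✓
  (0,2) → (φ(0),φ(2)) = (5,10) ∈ E(G2) ✓
  (0,8) → (φ(0),φ(8)) = (3,5) ∈ E(G2) ✓
  (0,9) → (φ(0),φ(9)) = (5,6) ∈ E(G2) ✓
  (0,10) → (φ(0),φ(10)) = (2,5) ∈ E(G2) ✓
  (1,3) → (φ(1),φ(3)) = (0,8) ∈ E(G2) ✓
  (1,4) → (φ(1),φ(4)) = (0,7) ∈ E(G2) ✓
  (1,5) → (φ(1),φ(5)) = (0,4) ∈ E(G2) ✓
  (1,6) → (φ(1),φ(6)) = (0,1) ∈ E(G2) ✓
  (1,8) → (φ(1),φ(8)) = (0,3) ∈ E(G2) ✓
  (1,9) → (φ(1),φ(9)) = (0,6) ∈ E(G2) ✓
  (1,10) → (φ(1),φ(10)) = (0,2) ∈ E(G2) ✓
  (2,4) → (φ(2),φ(4)) = (7,10) ∈ E(G2) ✓
  (2,7) → (φ(2),φ(7)) = (9,10) ∈ E(G2) ✓
  (2,10) → (φ(2),φ(10)) = (2,10) ∈ E(G2) ✓
  (3,5) → (φ(3),φ(5)) = (4,8) ∈ E(G2) ✓
  (3,6) → (φ(3),φ(6)) = (1,8) ∈ E(G2) ✓
  (3,7) → (φ(3),φ(7)) = (8,9) ∈ E(G2) ✓
  (3,8) → (φ(3),φ(8)) = (3,8) ∈ E(G2) ✓
  (3,9) → (φ(3),φ(9)) = (6,8) ∈ E(G2) ✓
  (4,5) → (φ(4),φ(5)) = (4,7) ∈ E(G2) ✓
  (4,6) → (φ(4),φ(6)) = (1,7) ∈ E(G2) ✓
  (4,9) → (φ(4),φ(9)) = (6,7) ∈ E(G2) ✓
  (5,8) → (φ(5),φ(8)) = (3,4) ∈ E(G2) ✓
  (6,8) → (φ(6),φ(8)) = (1,3) ∈ E(G2) ✓
  (6,9) → (φ(6),φ(9)) = (1,6) ∈ E(G2) ✓
  (6,10) → (φ(6),φ(10)) = (1,2) ∈ E(G2) ✓
  (7,8) → (φ(7),φ(8)) = (3,9) ∈ E(G2) ✓
All 28 edges of G1 map to edges of G2, and |E(G1)| = |E(G2)| = 28, so φ is a bijection on edges as well as vertices. Hence G1 ≅ G2.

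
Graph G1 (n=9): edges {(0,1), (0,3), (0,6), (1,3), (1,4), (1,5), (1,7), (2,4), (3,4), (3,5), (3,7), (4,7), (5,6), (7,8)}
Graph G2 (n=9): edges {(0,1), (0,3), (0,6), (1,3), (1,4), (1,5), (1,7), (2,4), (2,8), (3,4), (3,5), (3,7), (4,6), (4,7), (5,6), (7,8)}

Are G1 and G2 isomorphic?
No, not isomorphic

The graphs are NOT isomorphic.

Counting edges: G1 has 14 edge(s); G2 has 16 edge(s).
Edge count is an isomorphism invariant (a bijection on vertices induces a bijection on edges), so differing edge counts rule out isomorphism.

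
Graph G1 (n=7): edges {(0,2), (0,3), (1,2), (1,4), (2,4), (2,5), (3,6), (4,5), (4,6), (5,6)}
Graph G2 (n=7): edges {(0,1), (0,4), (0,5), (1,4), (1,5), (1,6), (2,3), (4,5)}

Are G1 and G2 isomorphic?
No, not isomorphic

The graphs are NOT isomorphic.

Counting triangles (3-cliques): G1 has 3, G2 has 4.
Triangle count is an isomorphism invariant, so differing triangle counts rule out isomorphism.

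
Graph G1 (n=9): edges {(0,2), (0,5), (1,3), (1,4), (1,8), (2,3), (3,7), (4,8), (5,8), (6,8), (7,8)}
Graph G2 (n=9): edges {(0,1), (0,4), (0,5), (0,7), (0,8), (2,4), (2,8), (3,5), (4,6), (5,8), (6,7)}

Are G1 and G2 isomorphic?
No, not isomorphic

The graphs are NOT isomorphic.

Degrees in G1: deg(0)=2, deg(1)=3, deg(2)=2, deg(3)=3, deg(4)=2, deg(5)=2, deg(6)=1, deg(7)=2, deg(8)=5.
Sorted degree sequence of G1: [5, 3, 3, 2, 2, 2, 2, 2, 1].
Degrees in G2: deg(0)=5, deg(1)=1, deg(2)=2, deg(3)=1, deg(4)=3, deg(5)=3, deg(6)=2, deg(7)=2, deg(8)=3.
Sorted degree sequence of G2: [5, 3, 3, 3, 2, 2, 2, 1, 1].
The (sorted) degree sequence is an isomorphism invariant, so since G1 and G2 have different degree sequences they cannot be isomorphic.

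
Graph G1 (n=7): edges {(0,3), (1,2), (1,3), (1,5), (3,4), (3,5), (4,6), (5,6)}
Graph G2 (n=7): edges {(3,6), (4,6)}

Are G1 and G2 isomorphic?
No, not isomorphic

The graphs are NOT isomorphic.

Connected components of G1: 1 component(s) with vertex sets [[0, 1, 2, 3, 4, 5, 6]], sizes [7].
Connected components of G2: 5 component(s) with vertex sets [[0], [1], [2], [5], [3, 4, 6]], sizes [1, 1, 1, 1, 3].
The number of connected components (and the multiset of component sizes) is an isomorphism invariant — an isomorphism maps each component of G1 bijectively onto a component of G2. Since G1 has 1 component(s) and G2 has 5, they cannot be isomorphic.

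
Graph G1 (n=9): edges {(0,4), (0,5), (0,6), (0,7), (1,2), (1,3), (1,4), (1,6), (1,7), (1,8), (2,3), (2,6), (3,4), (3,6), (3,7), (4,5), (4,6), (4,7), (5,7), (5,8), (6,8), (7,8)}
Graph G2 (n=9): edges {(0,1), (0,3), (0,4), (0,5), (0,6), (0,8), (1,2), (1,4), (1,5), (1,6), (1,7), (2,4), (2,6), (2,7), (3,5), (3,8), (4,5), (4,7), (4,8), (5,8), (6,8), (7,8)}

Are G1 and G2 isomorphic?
Yes, isomorphic

The graphs are isomorphic.
One valid mapping φ: V(G1) → V(G2): 0→7, 1→0, 2→3, 3→5, 4→4, 5→2, 6→8, 7→1, 8→6

Verify φ preserves adjacency — for each edge of G1, its image is an edge of G2:
  (0,4) → (φ(0),φ(4)) = (4,7) ∈ E(G2) ✓
  (0,5) → (φ(0),φ(5)) = (2,7) ∈ E(G2) ✓
  (0,6) → (φ(0),φ(6)) = (7,8) ∈ E(G2) ✓
  (0,7) → (φ(0),φ(7)) = (1,7) ∈ E(G2) ✓
  (1,2) → (φ(1),φ(2)) = (0,3) ∈ E(G2) ✓
  (1,3) → (φ(1),φ(3)) = (0,5) ∈ E(G2) ✓
  (1,4) → (φ(1),φ(4)) = (0,4) ∈ E(G2) ✓
  (1,6) → (φ(1),φ(6)) = (0,8) ∈ E(G2) ✓
  (1,7) → (φ(1),φ(7)) = (0,1) ∈ E(G2) ✓
  (1,8) → (φ(1),φ(8)) = (0,6) ∈ E(G2) ✓
  (2,3) → (φ(2),φ(3)) = (3,5) ∈ E(G2) ✓
  (2,6) → (φ(2),φ(6)) = (3,8) ∈ E(G2) ✓
  (3,4) → (φ(3),φ(4)) = (4,5) ∈ E(G2) ✓
  (3,6) → (φ(3),φ(6)) = (5,8) ∈ E(G2) ✓
  (3,7) → (φ(3),φ(7)) = (1,5) ∈ E(G2) ✓
  (4,5) → (φ(4),φ(5)) = (2,4) ∈ E(G2) ✓
  (4,6) → (φ(4),φ(6)) = (4,8) ∈ E(G2) ✓
  (4,7) → (φ(4),φ(7)) = (1,4) ∈ E(G2) ✓
  (5,7) → (φ(5),φ(7)) = (1,2) ∈ E(G2) ✓
  (5,8) → (φ(5),φ(8)) = (2,6) ∈ E(G2) ✓
  (6,8) → (φ(6),φ(8)) = (6,8) ∈ E(G2) ✓
  (7,8) → (φ(7),φ(8)) = (1,6) ∈ E(G2) ✓
All 22 edges of G1 map to edges of G2, and |E(G1)| = |E(G2)| = 22, so φ is a bijection on edges as well as vertices. Hence G1 ≅ G2.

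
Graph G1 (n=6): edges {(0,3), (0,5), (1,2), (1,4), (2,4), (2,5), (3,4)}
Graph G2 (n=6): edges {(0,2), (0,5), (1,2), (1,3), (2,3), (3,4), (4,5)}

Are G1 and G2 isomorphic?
Yes, isomorphic

The graphs are isomorphic.
One valid mapping φ: V(G1) → V(G2): 0→5, 1→1, 2→3, 3→0, 4→2, 5→4

Verify φ preserves adjacency — for each edge of G1, its image is an edge of G2:
  (0,3) → (φ(0),φ(3)) = (0,5) ∈ E(G2) ✓
  (0,5) → (φ(0),φ(5)) = (4,5) ∈ E(G2) ✓
  (1,2) → (φ(1),φ(2)) = (1,3) ∈ E(G2) ✓
  (1,4) → (φ(1),φ(4)) = (1,2) ∈ E(G2) ✓
  (2,4) → (φ(2),φ(4)) = (2,3) ∈ E(G2) ✓
  (2,5) → (φ(2),φ(5)) = (3,4) ∈ E(G2) ✓
  (3,4) → (φ(3),φ(4)) = (0,2) ∈ E(G2) ✓
All 7 edges of G1 map to edges of G2, and |E(G1)| = |E(G2)| = 7, so φ is a bijection on edges as well as vertices. Hence G1 ≅ G2.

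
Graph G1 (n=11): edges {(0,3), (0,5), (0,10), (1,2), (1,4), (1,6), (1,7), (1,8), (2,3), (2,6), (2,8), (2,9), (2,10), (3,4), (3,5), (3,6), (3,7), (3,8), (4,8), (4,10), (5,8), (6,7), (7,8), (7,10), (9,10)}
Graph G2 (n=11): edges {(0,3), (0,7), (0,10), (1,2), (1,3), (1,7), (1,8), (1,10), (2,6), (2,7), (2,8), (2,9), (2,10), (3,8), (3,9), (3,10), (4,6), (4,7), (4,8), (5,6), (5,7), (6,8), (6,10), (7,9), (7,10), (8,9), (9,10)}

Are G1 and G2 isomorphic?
No, not isomorphic

The graphs are NOT isomorphic.

Counting triangles (3-cliques): G1 has 13, G2 has 18.
Triangle count is an isomorphism invariant, so differing triangle counts rule out isomorphism.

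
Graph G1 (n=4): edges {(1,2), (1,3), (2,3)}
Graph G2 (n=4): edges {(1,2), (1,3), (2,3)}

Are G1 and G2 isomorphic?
Yes, isomorphic

The graphs are isomorphic.
One valid mapping φ: V(G1) → V(G2): 0→0, 1→1, 2→2, 3→3

Verify φ preserves adjacency — for each edge of G1, its image is an edge of G2:
  (1,2) → (φ(1),φ(2)) = (1,2) ∈ E(G2) ✓
  (1,3) → (φ(1),φ(3)) = (1,3) ∈ E(G2) ✓
  (2,3) → (φ(2),φ(3)) = (2,3) ∈ E(G2) ✓
All 3 edges of G1 map to edges of G2, and |E(G1)| = |E(G2)| = 3, so φ is a bijection on edges as well as vertices. Hence G1 ≅ G2.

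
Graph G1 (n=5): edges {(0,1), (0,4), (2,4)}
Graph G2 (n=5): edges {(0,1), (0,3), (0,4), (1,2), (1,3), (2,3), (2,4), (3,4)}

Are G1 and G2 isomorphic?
No, not isomorphic

The graphs are NOT isomorphic.

Degrees in G1: deg(0)=2, deg(1)=1, deg(2)=1, deg(3)=0, deg(4)=2.
Sorted degree sequence of G1: [2, 2, 1, 1, 0].
Degrees in G2: deg(0)=3, deg(1)=3, deg(2)=3, deg(3)=4, deg(4)=3.
Sorted degree sequence of G2: [4, 3, 3, 3, 3].
The (sorted) degree sequence is an isomorphism invariant, so since G1 and G2 have different degree sequences they cannot be isomorphic.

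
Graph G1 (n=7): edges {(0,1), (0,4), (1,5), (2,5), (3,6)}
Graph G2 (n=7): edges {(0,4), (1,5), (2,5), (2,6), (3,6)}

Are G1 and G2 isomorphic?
Yes, isomorphic

The graphs are isomorphic.
One valid mapping φ: V(G1) → V(G2): 0→5, 1→2, 2→3, 3→0, 4→1, 5→6, 6→4

Verify φ preserves adjacency — for each edge of G1, its image is an edge of G2:
  (0,1) → (φ(0),φ(1)) = (2,5) ∈ E(G2) ✓
  (0,4) → (φ(0),φ(4)) = (1,5) ∈ E(G2) ✓
  (1,5) → (φ(1),φ(5)) = (2,6) ∈ E(G2) ✓
  (2,5) → (φ(2),φ(5)) = (3,6) ∈ E(G2) ✓
  (3,6) → (φ(3),φ(6)) = (0,4) ∈ E(G2) ✓
All 5 edges of G1 map to edges of G2, and |E(G1)| = |E(G2)| = 5, so φ is a bijection on edges as well as vertices. Hence G1 ≅ G2.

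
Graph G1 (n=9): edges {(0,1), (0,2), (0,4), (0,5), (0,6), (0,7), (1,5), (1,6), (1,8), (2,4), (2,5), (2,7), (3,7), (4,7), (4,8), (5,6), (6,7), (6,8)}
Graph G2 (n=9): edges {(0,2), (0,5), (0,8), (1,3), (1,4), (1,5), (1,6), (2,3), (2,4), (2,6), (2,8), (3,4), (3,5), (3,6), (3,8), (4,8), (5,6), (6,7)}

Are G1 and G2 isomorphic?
Yes, isomorphic

The graphs are isomorphic.
One valid mapping φ: V(G1) → V(G2): 0→3, 1→8, 2→1, 3→7, 4→5, 5→4, 6→2, 7→6, 8→0

Verify φ preserves adjacency — for each edge of G1, its image is an edge of G2:
  (0,1) → (φ(0),φ(1)) = (3,8) ∈ E(G2) ✓
  (0,2) → (φ(0),φ(2)) = (1,3) ∈ E(G2) ✓
  (0,4) → (φ(0),φ(4)) = (3,5) ∈ E(G2) ✓
  (0,5) → (φ(0),φ(5)) = (3,4) ∈ E(G2) ✓
  (0,6) → (φ(0),φ(6)) = (2,3) ∈ E(G2) ✓
  (0,7) → (φ(0),φ(7)) = (3,6) ∈ E(G2) ✓
  (1,5) → (φ(1),φ(5)) = (4,8) ∈ E(G2) ✓
  (1,6) → (φ(1),φ(6)) = (2,8) ∈ E(G2) ✓
  (1,8) → (φ(1),φ(8)) = (0,8) ∈ E(G2) ✓
  (2,4) → (φ(2),φ(4)) = (1,5) ∈ E(G2) ✓
  (2,5) → (φ(2),φ(5)) = (1,4) ∈ E(G2) ✓
  (2,7) → (φ(2),φ(7)) = (1,6) ∈ E(G2) ✓
  (3,7) → (φ(3),φ(7)) = (6,7) ∈ E(G2) ✓
  (4,7) → (φ(4),φ(7)) = (5,6) ∈ E(G2) ✓
  (4,8) → (φ(4),φ(8)) = (0,5) ∈ E(G2) ✓
  (5,6) → (φ(5),φ(6)) = (2,4) ∈ E(G2) ✓
  (6,7) → (φ(6),φ(7)) = (2,6) ∈ E(G2) ✓
  (6,8) → (φ(6),φ(8)) = (0,2) ∈ E(G2) ✓
All 18 edges of G1 map to edges of G2, and |E(G1)| = |E(G2)| = 18, so φ is a bijection on edges as well as vertices. Hence G1 ≅ G2.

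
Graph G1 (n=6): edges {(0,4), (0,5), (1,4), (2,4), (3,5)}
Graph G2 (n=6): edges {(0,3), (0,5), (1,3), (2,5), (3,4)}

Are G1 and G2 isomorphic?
Yes, isomorphic

The graphs are isomorphic.
One valid mapping φ: V(G1) → V(G2): 0→0, 1→4, 2→1, 3→2, 4→3, 5→5

Verify φ preserves adjacency — for each edge of G1, its image is an edge of G2:
  (0,4) → (φ(0),φ(4)) = (0,3) ∈ E(G2) ✓
  (0,5) → (φ(0),φ(5)) = (0,5) ∈ E(G2) ✓
  (1,4) → (φ(1),φ(4)) = (3,4) ∈ E(G2) ✓
  (2,4) → (φ(2),φ(4)) = (1,3) ∈ E(G2) ✓
  (3,5) → (φ(3),φ(5)) = (2,5) ∈ E(G2) ✓
All 5 edges of G1 map to edges of G2, and |E(G1)| = |E(G2)| = 5, so φ is a bijection on edges as well as vertices. Hence G1 ≅ G2.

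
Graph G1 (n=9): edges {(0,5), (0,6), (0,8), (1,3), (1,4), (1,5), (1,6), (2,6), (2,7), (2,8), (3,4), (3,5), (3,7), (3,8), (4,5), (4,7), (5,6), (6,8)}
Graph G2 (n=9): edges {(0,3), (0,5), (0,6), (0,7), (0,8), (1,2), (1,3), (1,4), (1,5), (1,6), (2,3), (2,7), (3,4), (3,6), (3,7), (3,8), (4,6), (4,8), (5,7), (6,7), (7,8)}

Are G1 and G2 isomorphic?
No, not isomorphic

The graphs are NOT isomorphic.

Counting triangles (3-cliques): G1 has 9, G2 has 15.
Triangle count is an isomorphism invariant, so differing triangle counts rule out isomorphism.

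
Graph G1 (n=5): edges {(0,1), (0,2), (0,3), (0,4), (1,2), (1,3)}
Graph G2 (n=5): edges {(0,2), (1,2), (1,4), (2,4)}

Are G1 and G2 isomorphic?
No, not isomorphic

The graphs are NOT isomorphic.

Counting triangles (3-cliques): G1 has 2, G2 has 1.
Triangle count is an isomorphism invariant, so differing triangle counts rule out isomorphism.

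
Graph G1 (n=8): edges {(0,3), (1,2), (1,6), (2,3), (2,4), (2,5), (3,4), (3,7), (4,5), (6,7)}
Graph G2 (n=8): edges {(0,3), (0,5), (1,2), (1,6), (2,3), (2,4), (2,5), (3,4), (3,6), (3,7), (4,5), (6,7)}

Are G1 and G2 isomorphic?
No, not isomorphic

The graphs are NOT isomorphic.

Counting edges: G1 has 10 edge(s); G2 has 12 edge(s).
Edge count is an isomorphism invariant (a bijection on vertices induces a bijection on edges), so differing edge counts rule out isomorphism.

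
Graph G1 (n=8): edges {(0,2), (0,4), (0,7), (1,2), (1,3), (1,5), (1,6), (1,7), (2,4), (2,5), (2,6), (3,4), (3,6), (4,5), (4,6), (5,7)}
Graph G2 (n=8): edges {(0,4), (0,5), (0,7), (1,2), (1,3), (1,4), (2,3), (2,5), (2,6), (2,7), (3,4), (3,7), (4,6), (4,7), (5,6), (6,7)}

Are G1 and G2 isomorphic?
Yes, isomorphic

The graphs are isomorphic.
One valid mapping φ: V(G1) → V(G2): 0→0, 1→2, 2→7, 3→1, 4→4, 5→6, 6→3, 7→5

Verify φ preserves adjacency — for each edge of G1, its image is an edge of G2:
  (0,2) → (φ(0),φ(2)) = (0,7) ∈ E(G2) ✓
  (0,4) → (φ(0),φ(4)) = (0,4) ∈ E(G2) ✓
  (0,7) → (φ(0),φ(7)) = (0,5) ∈ E(G2) ✓
  (1,2) → (φ(1),φ(2)) = (2,7) ∈ E(G2) ✓
  (1,3) → (φ(1),φ(3)) = (1,2) ∈ E(G2) ✓
  (1,5) → (φ(1),φ(5)) = (2,6) ∈ E(G2) ✓
  (1,6) → (φ(1),φ(6)) = (2,3) ∈ E(G2) ✓
  (1,7) → (φ(1),φ(7)) = (2,5) ∈ E(G2) ✓
  (2,4) → (φ(2),φ(4)) = (4,7) ∈ E(G2) ✓
  (2,5) → (φ(2),φ(5)) = (6,7) ∈ E(G2) ✓
  (2,6) → (φ(2),φ(6)) = (3,7) ∈ E(G2) ✓
  (3,4) → (φ(3),φ(4)) = (1,4) ∈ E(G2) ✓
  (3,6) → (φ(3),φ(6)) = (1,3) ∈ E(G2) ✓
  (4,5) → (φ(4),φ(5)) = (4,6) ∈ E(G2) ✓
  (4,6) → (φ(4),φ(6)) = (3,4) ∈ E(G2) ✓
  (5,7) → (φ(5),φ(7)) = (5,6) ∈ E(G2) ✓
All 16 edges of G1 map to edges of G2, and |E(G1)| = |E(G2)| = 16, so φ is a bijection on edges as well as vertices. Hence G1 ≅ G2.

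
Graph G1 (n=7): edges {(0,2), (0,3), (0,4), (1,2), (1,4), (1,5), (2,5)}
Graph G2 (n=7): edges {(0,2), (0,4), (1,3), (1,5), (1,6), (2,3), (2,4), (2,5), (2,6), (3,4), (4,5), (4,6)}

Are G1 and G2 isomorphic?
No, not isomorphic

The graphs are NOT isomorphic.

Degrees in G1: deg(0)=3, deg(1)=3, deg(2)=3, deg(3)=1, deg(4)=2, deg(5)=2, deg(6)=0.
Sorted degree sequence of G1: [3, 3, 3, 2, 2, 1, 0].
Degrees in G2: deg(0)=2, deg(1)=3, deg(2)=5, deg(3)=3, deg(4)=5, deg(5)=3, deg(6)=3.
Sorted degree sequence of G2: [5, 5, 3, 3, 3, 3, 2].
The (sorted) degree sequence is an isomorphism invariant, so since G1 and G2 have different degree sequences they cannot be isomorphic.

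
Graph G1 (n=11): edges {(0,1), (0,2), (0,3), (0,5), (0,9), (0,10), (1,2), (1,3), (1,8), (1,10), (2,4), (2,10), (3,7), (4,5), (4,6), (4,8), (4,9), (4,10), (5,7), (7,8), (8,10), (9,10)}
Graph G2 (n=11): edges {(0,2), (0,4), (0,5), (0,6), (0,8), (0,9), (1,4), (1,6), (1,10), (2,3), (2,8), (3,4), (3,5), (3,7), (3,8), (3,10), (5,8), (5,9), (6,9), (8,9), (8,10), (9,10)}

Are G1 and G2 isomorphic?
Yes, isomorphic

The graphs are isomorphic.
One valid mapping φ: V(G1) → V(G2): 0→0, 1→9, 2→5, 3→6, 4→3, 5→4, 6→7, 7→1, 8→10, 9→2, 10→8

Verify φ preserves adjacency — for each edge of G1, its image is an edge of G2:
  (0,1) → (φ(0),φ(1)) = (0,9) ∈ E(G2) ✓
  (0,2) → (φ(0),φ(2)) = (0,5) ∈ E(G2) ✓
  (0,3) → (φ(0),φ(3)) = (0,6) ∈ E(G2) ✓
  (0,5) → (φ(0),φ(5)) = (0,4) ∈ E(G2) ✓
  (0,9) → (φ(0),φ(9)) = (0,2) ∈ E(G2) ✓
  (0,10) → (φ(0),φ(10)) = (0,8) ∈ E(G2) ✓
  (1,2) → (φ(1),φ(2)) = (5,9) ∈ E(G2) ✓
  (1,3) → (φ(1),φ(3)) = (6,9) ∈ E(G2) ✓
  (1,8) → (φ(1),φ(8)) = (9,10) ∈ E(G2) ✓
  (1,10) → (φ(1),φ(10)) = (8,9) ∈ E(G2) ✓
  (2,4) → (φ(2),φ(4)) = (3,5) ∈ E(G2) ✓
  (2,10) → (φ(2),φ(10)) = (5,8) ∈ E(G2) ✓
  (3,7) → (φ(3),φ(7)) = (1,6) ∈ E(G2) ✓
  (4,5) → (φ(4),φ(5)) = (3,4) ∈ E(G2) ✓
  (4,6) → (φ(4),φ(6)) = (3,7) ∈ E(G2) ✓
  (4,8) → (φ(4),φ(8)) = (3,10) ∈ E(G2) ✓
  (4,9) → (φ(4),φ(9)) = (2,3) ∈ E(G2) ✓
  (4,10) → (φ(4),φ(10)) = (3,8) ∈ E(G2) ✓
  (5,7) → (φ(5),φ(7)) = (1,4) ∈ E(G2) ✓
  (7,8) → (φ(7),φ(8)) = (1,10) ∈ E(G2) ✓
  (8,10) → (φ(8),φ(10)) = (8,10) ∈ E(G2) ✓
  (9,10) → (φ(9),φ(10)) = (2,8) ∈ E(G2) ✓
All 22 edges of G1 map to edges of G2, and |E(G1)| = |E(G2)| = 22, so φ is a bijection on edges as well as vertices. Hence G1 ≅ G2.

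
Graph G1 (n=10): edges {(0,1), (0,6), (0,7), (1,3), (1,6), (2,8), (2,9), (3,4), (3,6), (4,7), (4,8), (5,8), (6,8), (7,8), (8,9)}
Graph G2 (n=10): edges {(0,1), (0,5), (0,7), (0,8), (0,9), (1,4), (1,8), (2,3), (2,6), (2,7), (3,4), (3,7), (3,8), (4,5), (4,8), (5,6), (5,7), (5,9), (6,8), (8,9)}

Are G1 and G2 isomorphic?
No, not isomorphic

The graphs are NOT isomorphic.

Counting triangles (3-cliques): G1 has 4, G2 has 7.
Triangle count is an isomorphism invariant, so differing triangle counts rule out isomorphism.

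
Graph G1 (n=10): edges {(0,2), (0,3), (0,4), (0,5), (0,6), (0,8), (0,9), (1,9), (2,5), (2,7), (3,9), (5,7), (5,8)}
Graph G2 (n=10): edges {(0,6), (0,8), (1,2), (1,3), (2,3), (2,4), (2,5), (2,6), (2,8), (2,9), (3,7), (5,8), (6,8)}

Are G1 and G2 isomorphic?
Yes, isomorphic

The graphs are isomorphic.
One valid mapping φ: V(G1) → V(G2): 0→2, 1→7, 2→6, 3→1, 4→9, 5→8, 6→4, 7→0, 8→5, 9→3

Verify φ preserves adjacency — for each edge of G1, its image is an edge of G2:
  (0,2) → (φ(0),φ(2)) = (2,6) ∈ E(G2) ✓
  (0,3) → (φ(0),φ(3)) = (1,2) ∈ E(G2) ✓
  (0,4) → (φ(0),φ(4)) = (2,9) ∈ E(G2) ✓
  (0,5) → (φ(0),φ(5)) = (2,8) ∈ E(G2) ✓
  (0,6) → (φ(0),φ(6)) = (2,4) ∈ E(G2) ✓
  (0,8) → (φ(0),φ(8)) = (2,5) ∈ E(G2) ✓
  (0,9) → (φ(0),φ(9)) = (2,3) ∈ E(G2) ✓
  (1,9) → (φ(1),φ(9)) = (3,7) ∈ E(G2) ✓
  (2,5) → (φ(2),φ(5)) = (6,8) ∈ E(G2) ✓
  (2,7) → (φ(2),φ(7)) = (0,6) ∈ E(G2) ✓
  (3,9) → (φ(3),φ(9)) = (1,3) ∈ E(G2) ✓
  (5,7) → (φ(5),φ(7)) = (0,8) ∈ E(G2) ✓
  (5,8) → (φ(5),φ(8)) = (5,8) ∈ E(G2) ✓
All 13 edges of G1 map to edges of G2, and |E(G1)| = |E(G2)| = 13, so φ is a bijection on edges as well as vertices. Hence G1 ≅ G2.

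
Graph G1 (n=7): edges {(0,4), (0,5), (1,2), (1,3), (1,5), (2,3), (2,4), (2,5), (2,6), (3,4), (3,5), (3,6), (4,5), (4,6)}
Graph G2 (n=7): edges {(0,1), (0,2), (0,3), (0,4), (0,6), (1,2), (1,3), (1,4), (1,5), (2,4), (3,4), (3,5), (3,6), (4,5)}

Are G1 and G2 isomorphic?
Yes, isomorphic

The graphs are isomorphic.
One valid mapping φ: V(G1) → V(G2): 0→6, 1→5, 2→1, 3→4, 4→0, 5→3, 6→2

Verify φ preserves adjacency — for each edge of G1, its image is an edge of G2:
  (0,4) → (φ(0),φ(4)) = (0,6) ∈ E(G2) ✓
  (0,5) → (φ(0),φ(5)) = (3,6) ∈ E(G2) ✓
  (1,2) → (φ(1),φ(2)) = (1,5) ∈ E(G2) ✓
  (1,3) → (φ(1),φ(3)) = (4,5) ∈ E(G2) ✓
  (1,5) → (φ(1),φ(5)) = (3,5) ∈ E(G2) ✓
  (2,3) → (φ(2),φ(3)) = (1,4) ∈ E(G2) ✓
  (2,4) → (φ(2),φ(4)) = (0,1) ∈ E(G2) ✓
  (2,5) → (φ(2),φ(5)) = (1,3) ∈ E(G2) ✓
  (2,6) → (φ(2),φ(6)) = (1,2) ∈ E(G2) ✓
  (3,4) → (φ(3),φ(4)) = (0,4) ∈ E(G2) ✓
  (3,5) → (φ(3),φ(5)) = (3,4) ∈ E(G2) ✓
  (3,6) → (φ(3),φ(6)) = (2,4) ∈ E(G2) ✓
  (4,5) → (φ(4),φ(5)) = (0,3) ∈ E(G2) ✓
  (4,6) → (φ(4),φ(6)) = (0,2) ∈ E(G2) ✓
All 14 edges of G1 map to edges of G2, and |E(G1)| = |E(G2)| = 14, so φ is a bijection on edges as well as vertices. Hence G1 ≅ G2.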